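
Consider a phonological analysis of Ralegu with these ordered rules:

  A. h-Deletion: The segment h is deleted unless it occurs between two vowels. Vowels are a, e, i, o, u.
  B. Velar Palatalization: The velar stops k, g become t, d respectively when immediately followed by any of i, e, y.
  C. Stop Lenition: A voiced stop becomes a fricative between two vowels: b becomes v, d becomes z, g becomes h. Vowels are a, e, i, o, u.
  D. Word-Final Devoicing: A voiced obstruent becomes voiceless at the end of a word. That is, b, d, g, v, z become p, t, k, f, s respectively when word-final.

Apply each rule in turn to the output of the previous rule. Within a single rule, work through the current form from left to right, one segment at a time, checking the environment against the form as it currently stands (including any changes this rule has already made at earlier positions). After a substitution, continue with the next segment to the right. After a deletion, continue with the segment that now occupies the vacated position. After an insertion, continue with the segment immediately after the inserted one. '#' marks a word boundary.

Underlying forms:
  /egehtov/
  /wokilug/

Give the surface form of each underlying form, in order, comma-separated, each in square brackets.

[ezetof], [wotiluk]

/egehtov/:
  A h-Deletion: [egehtov] → [egetov]
  B Velar Palatalization: [egetov] → [edetov]
  C Stop Lenition: [edetov] → [ezetov]
  D Word-Final Devoicing: [ezetov] → [ezetof]
/wokilug/:
  A h-Deletion: no change — [wokilug]
  B Velar Palatalization: [wokilug] → [wotilug]
  C Stop Lenition: no change — [wotilug]
  D Word-Final Devoicing: [wotilug] → [wotiluk]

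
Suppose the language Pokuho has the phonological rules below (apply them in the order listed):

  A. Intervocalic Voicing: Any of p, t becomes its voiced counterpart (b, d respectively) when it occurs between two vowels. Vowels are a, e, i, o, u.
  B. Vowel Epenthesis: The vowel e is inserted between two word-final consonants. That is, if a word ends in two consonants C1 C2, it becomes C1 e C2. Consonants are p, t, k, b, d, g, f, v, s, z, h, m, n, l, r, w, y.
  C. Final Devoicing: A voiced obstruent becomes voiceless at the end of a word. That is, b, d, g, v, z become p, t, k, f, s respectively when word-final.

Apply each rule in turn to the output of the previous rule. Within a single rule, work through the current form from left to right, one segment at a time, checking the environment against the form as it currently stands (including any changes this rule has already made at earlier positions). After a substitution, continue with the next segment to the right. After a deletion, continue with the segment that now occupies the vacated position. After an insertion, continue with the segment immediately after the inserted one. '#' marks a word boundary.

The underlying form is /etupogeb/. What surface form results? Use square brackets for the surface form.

[edubogep]

A Intervocalic Voicing: [etupogeb] → [edubogeb]
B Vowel Epenthesis: no change — [edubogeb]
C Final Devoicing: [edubogeb] → [edubogep]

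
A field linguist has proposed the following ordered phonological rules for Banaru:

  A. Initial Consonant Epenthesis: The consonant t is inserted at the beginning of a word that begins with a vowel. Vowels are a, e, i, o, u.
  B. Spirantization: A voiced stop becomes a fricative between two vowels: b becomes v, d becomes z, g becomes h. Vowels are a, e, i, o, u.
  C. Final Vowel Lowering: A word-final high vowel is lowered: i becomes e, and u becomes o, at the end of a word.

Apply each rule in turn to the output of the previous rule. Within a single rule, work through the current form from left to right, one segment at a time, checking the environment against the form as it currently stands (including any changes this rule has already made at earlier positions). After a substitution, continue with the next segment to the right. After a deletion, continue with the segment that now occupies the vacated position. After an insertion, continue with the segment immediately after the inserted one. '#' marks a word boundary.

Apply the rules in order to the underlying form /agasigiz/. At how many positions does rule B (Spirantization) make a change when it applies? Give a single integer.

2

A Initial Consonant Epenthesis: [agasigiz] → [tagasigiz]
B Spirantization: [tagasigiz] → [tahasihiz]
C Final Vowel Lowering: no change — [tahasihiz]
Rule B changed 2 position(s).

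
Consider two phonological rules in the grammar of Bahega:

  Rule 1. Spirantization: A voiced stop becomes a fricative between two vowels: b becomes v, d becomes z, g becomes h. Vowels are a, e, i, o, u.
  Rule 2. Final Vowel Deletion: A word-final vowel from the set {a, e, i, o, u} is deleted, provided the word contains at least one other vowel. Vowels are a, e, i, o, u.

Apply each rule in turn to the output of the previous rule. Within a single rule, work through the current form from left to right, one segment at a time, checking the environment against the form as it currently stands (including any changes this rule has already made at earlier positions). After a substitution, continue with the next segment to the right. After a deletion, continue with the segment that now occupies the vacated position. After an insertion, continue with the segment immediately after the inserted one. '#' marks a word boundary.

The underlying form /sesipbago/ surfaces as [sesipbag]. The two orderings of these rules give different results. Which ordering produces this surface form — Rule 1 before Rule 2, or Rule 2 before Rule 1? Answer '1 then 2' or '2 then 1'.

2 then 1

Order 1 then 2:
  1 Spirantization: [sesipbago] → [sesipbaho]
  2 Final Vowel Deletion: [sesipbaho] → [sesipbah]
  result: [sesipbah]
Order 2 then 1:
  2 Final Vowel Deletion: [sesipbago] → [sesipbag]
  1 Spirantization: no change — [sesipbag]
  result: [sesipbag]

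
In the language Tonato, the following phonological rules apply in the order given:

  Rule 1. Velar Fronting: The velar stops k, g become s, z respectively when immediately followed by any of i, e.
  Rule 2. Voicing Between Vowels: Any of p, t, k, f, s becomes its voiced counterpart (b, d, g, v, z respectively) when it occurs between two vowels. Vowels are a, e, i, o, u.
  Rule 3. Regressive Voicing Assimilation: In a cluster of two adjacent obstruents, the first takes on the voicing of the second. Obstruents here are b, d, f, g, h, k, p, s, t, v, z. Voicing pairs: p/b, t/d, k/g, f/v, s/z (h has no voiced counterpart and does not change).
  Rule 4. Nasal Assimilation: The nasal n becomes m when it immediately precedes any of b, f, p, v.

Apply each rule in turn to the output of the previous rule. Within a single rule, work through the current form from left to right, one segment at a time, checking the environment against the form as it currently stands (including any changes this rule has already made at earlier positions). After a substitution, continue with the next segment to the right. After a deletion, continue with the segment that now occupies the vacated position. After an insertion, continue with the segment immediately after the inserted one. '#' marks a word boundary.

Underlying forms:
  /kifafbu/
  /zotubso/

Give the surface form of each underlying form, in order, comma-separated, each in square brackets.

/kifafbu/:
  Rule 1 Velar Fronting: [kifafbu] → [sifafbu]
  Rule 2 Voicing Between Vowels: [sifafbu] → [sivafbu]
  Rule 3 Regressive Voicing Assimilation: [sivafbu] → [sivavbu]
  Rule 4 Nasal Assimilation: no change — [sivavbu]
/zotubso/:
  Rule 1 Velar Fronting: no change — [zotubso]
  Rule 2 Voicing Between Vowels: [zotubso] → [zodubso]
  Rule 3 Regressive Voicing Assimilation: [zodubso] → [zodupso]
  Rule 4 Nasal Assimilation: no change — [zodupso]

[sivavbu], [zodupso]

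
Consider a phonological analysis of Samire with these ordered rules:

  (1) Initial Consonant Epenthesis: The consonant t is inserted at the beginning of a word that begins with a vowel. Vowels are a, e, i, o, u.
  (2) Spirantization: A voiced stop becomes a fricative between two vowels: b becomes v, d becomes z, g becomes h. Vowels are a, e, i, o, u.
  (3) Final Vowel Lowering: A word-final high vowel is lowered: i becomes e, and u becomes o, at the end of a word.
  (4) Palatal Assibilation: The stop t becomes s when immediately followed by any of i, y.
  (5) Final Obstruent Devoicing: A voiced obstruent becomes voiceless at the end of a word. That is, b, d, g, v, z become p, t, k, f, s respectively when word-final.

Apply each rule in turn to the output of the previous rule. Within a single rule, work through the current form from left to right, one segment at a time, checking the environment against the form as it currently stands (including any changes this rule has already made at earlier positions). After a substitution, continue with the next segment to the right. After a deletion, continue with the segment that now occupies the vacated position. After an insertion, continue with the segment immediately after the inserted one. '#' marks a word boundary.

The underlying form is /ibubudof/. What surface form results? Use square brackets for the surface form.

[sivuvuzof]

(1) Initial Consonant Epenthesis: [ibubudof] → [tibubudof]
(2) Spirantization: [tibubudof] → [tivuvuzof]
(3) Final Vowel Lowering: no change — [tivuvuzof]
(4) Palatal Assibilation: [tivuvuzof] → [sivuvuzof]
(5) Final Obstruent Devoicing: no change — [sivuvuzof]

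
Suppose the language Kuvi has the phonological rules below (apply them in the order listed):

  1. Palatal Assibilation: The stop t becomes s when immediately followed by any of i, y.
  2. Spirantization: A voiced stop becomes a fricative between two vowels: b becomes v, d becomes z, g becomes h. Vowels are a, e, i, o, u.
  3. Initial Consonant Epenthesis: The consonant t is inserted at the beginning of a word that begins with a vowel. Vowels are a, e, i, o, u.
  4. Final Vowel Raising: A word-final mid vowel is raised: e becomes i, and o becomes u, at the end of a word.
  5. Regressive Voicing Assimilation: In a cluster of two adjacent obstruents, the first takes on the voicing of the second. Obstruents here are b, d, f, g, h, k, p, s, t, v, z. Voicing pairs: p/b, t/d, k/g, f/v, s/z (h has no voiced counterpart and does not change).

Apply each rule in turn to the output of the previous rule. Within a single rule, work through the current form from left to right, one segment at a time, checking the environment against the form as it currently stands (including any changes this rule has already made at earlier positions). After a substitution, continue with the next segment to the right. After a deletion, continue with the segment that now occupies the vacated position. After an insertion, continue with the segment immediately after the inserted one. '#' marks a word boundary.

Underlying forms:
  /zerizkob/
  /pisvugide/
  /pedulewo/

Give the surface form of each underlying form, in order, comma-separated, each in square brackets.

[zeriskob], [pizvuhizi], [pezulewu]

/zerizkob/:
  1 Palatal Assibilation: no change — [zerizkob]
  2 Spirantization: no change — [zerizkob]
  3 Initial Consonant Epenthesis: no change — [zerizkob]
  4 Final Vowel Raising: no change — [zerizkob]
  5 Regressive Voicing Assimilation: [zerizkob] → [zeriskob]
/pisvugide/:
  1 Palatal Assibilation: no change — [pisvugide]
  2 Spirantization: [pisvugide] → [pisvuhize]
  3 Initial Consonant Epenthesis: no change — [pisvuhize]
  4 Final Vowel Raising: [pisvuhize] → [pisvuhizi]
  5 Regressive Voicing Assimilation: [pisvuhizi] → [pizvuhizi]
/pedulewo/:
  1 Palatal Assibilation: no change — [pedulewo]
  2 Spirantization: [pedulewo] → [pezulewo]
  3 Initial Consonant Epenthesis: no change — [pezulewo]
  4 Final Vowel Raising: [pezulewo] → [pezulewu]
  5 Regressive Voicing Assimilation: no change — [pezulewu]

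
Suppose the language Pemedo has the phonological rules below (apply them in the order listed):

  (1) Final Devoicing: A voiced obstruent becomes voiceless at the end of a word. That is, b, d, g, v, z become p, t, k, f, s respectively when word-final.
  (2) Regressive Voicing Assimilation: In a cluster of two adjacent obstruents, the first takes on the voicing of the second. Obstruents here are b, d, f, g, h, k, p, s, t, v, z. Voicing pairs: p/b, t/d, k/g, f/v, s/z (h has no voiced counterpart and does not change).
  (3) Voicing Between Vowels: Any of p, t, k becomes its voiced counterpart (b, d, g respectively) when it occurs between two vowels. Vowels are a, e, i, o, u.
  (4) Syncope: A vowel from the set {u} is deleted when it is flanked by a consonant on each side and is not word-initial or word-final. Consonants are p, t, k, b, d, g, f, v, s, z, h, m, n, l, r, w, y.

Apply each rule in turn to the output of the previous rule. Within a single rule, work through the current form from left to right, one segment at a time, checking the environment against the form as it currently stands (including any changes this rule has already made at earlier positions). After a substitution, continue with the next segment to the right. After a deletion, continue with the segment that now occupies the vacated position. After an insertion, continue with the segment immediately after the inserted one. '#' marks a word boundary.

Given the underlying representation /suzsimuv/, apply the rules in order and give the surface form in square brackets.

(1) Final Devoicing: [suzsimuv] → [suzsimuf]
(2) Regressive Voicing Assimilation: [suzsimuf] → [sussimuf]
(3) Voicing Between Vowels: no change — [sussimuf]
(4) Syncope: [sussimuf] → [sssimf]

[sssimf]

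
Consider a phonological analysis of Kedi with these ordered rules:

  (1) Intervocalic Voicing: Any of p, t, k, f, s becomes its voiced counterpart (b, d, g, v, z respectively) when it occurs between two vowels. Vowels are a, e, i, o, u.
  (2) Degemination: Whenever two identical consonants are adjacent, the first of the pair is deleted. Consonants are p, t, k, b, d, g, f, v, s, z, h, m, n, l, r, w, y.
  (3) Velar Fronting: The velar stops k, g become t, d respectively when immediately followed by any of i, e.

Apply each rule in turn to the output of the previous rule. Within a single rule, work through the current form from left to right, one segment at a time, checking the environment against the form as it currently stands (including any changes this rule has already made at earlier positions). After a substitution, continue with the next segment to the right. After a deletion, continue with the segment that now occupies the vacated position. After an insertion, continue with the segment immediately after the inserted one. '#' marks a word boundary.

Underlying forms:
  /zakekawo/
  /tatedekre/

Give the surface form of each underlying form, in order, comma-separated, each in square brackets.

[zadegawo], [tadedekre]

/zakekawo/:
  (1) Intervocalic Voicing: [zakekawo] → [zagegawo]
  (2) Degemination: no change — [zagegawo]
  (3) Velar Fronting: [zagegawo] → [zadegawo]
/tatedekre/:
  (1) Intervocalic Voicing: [tatedekre] → [tadedekre]
  (2) Degemination: no change — [tadedekre]
  (3) Velar Fronting: no change — [tadedekre]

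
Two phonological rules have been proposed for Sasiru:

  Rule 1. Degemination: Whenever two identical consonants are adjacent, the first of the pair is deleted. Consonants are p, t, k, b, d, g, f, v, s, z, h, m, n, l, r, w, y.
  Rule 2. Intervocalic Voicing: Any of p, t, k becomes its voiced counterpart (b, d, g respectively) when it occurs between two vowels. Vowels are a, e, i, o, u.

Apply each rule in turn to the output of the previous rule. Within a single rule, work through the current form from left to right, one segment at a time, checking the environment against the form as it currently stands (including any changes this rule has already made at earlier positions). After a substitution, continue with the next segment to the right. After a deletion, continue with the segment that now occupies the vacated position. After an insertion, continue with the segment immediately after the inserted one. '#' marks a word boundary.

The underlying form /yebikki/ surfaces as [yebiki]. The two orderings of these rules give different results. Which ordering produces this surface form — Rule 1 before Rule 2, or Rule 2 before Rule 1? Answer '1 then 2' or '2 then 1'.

Order 1 then 2:
  1 Degemination: [yebikki] → [yebiki]
  2 Intervocalic Voicing: [yebiki] → [yebigi]
  result: [yebigi]
Order 2 then 1:
  2 Intervocalic Voicing: no change — [yebikki]
  1 Degemination: [yebikki] → [yebiki]
  result: [yebiki]

2 then 1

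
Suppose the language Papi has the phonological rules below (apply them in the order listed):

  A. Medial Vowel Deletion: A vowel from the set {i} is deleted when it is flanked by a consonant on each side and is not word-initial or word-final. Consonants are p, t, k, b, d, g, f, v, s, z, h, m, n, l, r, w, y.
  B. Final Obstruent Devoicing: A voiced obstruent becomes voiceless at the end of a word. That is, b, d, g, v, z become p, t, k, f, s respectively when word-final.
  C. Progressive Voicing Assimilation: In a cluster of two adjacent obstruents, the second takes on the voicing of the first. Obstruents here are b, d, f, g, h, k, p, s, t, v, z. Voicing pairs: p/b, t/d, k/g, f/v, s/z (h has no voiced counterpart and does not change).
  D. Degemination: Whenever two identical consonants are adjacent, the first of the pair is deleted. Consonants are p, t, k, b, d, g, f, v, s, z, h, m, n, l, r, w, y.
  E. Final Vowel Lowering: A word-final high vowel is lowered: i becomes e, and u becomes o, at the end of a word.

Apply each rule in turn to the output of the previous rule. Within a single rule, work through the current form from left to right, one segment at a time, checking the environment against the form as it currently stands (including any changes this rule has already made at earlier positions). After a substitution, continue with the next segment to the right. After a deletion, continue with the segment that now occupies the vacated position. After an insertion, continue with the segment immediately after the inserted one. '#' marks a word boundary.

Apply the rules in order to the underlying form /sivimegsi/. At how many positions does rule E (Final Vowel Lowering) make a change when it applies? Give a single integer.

1

A Medial Vowel Deletion: [sivimegsi] → [svmegsi]
B Final Obstruent Devoicing: no change — [svmegsi]
C Progressive Voicing Assimilation: [svmegsi] → [sfmegzi]
D Degemination: no change — [sfmegzi]
E Final Vowel Lowering: [sfmegzi] → [sfmegze]
Rule E changed 1 position(s).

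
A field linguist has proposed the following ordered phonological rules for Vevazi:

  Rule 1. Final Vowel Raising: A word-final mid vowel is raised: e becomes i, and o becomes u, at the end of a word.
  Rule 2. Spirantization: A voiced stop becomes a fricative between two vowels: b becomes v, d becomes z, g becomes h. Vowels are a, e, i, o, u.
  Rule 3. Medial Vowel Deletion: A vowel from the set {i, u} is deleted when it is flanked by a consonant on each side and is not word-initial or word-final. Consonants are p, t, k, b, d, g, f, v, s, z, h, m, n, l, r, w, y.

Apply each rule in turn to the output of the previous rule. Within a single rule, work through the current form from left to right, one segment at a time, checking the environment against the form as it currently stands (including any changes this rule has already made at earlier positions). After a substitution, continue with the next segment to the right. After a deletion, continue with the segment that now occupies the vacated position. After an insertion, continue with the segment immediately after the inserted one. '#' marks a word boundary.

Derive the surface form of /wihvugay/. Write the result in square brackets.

Rule 1 Final Vowel Raising: no change — [wihvugay]
Rule 2 Spirantization: [wihvugay] → [wihvuhay]
Rule 3 Medial Vowel Deletion: [wihvuhay] → [whvhay]

[whvhay]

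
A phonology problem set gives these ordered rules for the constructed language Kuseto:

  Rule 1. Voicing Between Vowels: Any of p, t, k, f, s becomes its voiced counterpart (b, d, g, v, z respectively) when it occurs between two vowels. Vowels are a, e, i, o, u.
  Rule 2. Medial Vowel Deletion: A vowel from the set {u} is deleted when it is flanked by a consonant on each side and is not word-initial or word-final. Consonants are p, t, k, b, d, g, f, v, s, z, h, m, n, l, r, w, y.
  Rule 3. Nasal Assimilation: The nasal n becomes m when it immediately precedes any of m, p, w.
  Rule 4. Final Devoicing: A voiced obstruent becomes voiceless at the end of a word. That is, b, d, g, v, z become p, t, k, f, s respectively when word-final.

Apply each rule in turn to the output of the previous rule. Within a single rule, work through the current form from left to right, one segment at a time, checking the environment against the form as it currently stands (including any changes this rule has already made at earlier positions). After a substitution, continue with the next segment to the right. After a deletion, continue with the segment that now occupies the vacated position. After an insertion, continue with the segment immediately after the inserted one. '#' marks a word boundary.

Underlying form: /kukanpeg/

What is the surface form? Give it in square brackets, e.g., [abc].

Rule 1 Voicing Between Vowels: [kukanpeg] → [kuganpeg]
Rule 2 Medial Vowel Deletion: [kuganpeg] → [kganpeg]
Rule 3 Nasal Assimilation: [kganpeg] → [kgampeg]
Rule 4 Final Devoicing: [kgampeg] → [kgampek]

[kgampek]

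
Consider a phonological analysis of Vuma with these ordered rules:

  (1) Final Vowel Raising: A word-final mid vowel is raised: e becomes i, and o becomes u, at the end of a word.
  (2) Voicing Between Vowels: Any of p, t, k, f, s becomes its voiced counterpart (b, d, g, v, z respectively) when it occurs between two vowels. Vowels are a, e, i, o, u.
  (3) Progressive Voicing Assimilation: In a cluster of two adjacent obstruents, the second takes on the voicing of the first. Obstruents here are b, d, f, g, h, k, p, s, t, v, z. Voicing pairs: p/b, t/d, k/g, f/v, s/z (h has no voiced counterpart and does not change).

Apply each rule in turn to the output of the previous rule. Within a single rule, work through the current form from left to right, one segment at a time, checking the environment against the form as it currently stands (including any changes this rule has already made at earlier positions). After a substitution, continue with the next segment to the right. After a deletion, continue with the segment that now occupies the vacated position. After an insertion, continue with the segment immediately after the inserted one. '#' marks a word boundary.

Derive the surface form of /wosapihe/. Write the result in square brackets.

[wozabihi]

(1) Final Vowel Raising: [wosapihe] → [wosapihi]
(2) Voicing Between Vowels: [wosapihi] → [wozabihi]
(3) Progressive Voicing Assimilation: no change — [wozabihi]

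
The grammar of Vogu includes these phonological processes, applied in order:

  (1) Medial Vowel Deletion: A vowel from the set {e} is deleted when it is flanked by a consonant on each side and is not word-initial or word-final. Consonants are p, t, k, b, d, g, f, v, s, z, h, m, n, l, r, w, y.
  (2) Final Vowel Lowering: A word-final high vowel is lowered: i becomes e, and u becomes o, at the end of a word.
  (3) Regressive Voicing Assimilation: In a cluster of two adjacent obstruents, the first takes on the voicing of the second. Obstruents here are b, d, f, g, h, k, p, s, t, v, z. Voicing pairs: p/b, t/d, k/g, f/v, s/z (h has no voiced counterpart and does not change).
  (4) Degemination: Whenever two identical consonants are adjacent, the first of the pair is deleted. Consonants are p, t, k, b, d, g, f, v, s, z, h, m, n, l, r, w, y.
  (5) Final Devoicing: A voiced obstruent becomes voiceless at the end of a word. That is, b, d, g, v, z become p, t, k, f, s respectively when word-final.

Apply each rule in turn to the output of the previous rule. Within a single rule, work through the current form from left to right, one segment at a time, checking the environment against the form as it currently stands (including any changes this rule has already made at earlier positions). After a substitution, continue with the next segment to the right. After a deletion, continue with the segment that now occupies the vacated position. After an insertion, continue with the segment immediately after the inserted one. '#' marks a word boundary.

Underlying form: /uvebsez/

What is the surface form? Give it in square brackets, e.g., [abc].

[uvps]

(1) Medial Vowel Deletion: [uvebsez] → [uvbsz]
(2) Final Vowel Lowering: no change — [uvbsz]
(3) Regressive Voicing Assimilation: [uvbsz] → [uvpzz]
(4) Degemination: [uvpzz] → [uvpz]
(5) Final Devoicing: [uvpz] → [uvps]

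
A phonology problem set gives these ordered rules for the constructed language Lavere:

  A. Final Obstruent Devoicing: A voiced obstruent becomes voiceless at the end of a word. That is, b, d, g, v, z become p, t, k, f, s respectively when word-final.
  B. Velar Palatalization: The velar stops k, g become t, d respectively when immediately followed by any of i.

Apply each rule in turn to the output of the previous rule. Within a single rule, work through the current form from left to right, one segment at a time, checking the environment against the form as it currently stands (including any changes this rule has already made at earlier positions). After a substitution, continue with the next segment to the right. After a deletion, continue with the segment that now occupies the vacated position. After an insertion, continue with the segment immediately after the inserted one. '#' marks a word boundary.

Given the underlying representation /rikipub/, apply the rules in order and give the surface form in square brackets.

[ritipup]

A Final Obstruent Devoicing: [rikipub] → [rikipup]
B Velar Palatalization: [rikipup] → [ritipup]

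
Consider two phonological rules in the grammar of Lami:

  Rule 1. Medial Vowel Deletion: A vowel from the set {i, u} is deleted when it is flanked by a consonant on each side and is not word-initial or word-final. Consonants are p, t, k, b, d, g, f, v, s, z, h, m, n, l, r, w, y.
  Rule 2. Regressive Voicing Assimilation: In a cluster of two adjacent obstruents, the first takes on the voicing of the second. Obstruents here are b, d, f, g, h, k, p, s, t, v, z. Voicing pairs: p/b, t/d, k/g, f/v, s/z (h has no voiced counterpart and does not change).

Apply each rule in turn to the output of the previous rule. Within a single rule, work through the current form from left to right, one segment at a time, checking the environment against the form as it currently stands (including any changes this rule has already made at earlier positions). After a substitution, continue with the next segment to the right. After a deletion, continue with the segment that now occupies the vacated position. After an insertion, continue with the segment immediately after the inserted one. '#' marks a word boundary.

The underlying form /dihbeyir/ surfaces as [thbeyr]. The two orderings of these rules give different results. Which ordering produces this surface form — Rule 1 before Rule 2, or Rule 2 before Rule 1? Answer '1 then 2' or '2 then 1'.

Order 1 then 2:
  1 Medial Vowel Deletion: [dihbeyir] → [dhbeyr]
  2 Regressive Voicing Assimilation: [dhbeyr] → [thbeyr]
  result: [thbeyr]
Order 2 then 1:
  2 Regressive Voicing Assimilation: no change — [dihbeyir]
  1 Medial Vowel Deletion: [dihbeyir] → [dhbeyr]
  result: [dhbeyr]

1 then 2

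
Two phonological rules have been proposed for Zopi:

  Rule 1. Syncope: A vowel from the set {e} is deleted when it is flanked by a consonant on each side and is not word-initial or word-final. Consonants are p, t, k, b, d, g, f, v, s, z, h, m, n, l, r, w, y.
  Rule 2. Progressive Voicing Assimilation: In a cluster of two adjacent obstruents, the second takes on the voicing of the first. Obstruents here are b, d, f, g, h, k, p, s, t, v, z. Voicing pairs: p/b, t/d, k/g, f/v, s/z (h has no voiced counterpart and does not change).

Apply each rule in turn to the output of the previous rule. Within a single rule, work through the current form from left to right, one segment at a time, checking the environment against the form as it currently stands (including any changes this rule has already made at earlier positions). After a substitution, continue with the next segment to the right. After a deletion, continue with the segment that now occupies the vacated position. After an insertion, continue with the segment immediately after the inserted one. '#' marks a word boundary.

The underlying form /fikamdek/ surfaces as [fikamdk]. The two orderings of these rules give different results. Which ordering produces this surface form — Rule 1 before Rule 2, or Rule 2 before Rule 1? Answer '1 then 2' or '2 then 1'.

Order 1 then 2:
  1 Syncope: [fikamdek] → [fikamdk]
  2 Progressive Voicing Assimilation: [fikamdk] → [fikamdg]
  result: [fikamdg]
Order 2 then 1:
  2 Progressive Voicing Assimilation: no change — [fikamdek]
  1 Syncope: [fikamdek] → [fikamdk]
  result: [fikamdk]

2 then 1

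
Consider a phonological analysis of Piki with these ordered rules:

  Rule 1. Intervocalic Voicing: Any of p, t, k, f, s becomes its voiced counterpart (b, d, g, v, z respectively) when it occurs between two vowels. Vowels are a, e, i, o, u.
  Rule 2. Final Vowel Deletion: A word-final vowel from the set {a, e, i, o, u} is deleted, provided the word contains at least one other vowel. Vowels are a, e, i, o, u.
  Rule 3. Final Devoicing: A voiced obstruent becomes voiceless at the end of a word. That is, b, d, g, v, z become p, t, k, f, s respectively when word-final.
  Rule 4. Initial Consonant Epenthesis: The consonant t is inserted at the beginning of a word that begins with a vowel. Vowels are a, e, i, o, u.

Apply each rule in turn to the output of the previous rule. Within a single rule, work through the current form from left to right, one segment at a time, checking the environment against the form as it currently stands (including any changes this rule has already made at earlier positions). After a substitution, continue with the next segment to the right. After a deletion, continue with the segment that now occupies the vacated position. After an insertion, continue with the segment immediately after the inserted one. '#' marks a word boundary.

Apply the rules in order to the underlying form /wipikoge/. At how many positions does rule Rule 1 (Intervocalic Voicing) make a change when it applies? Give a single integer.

Rule 1 Intervocalic Voicing: [wipikoge] → [wibigoge]
Rule 2 Final Vowel Deletion: [wibigoge] → [wibigog]
Rule 3 Final Devoicing: [wibigog] → [wibigok]
Rule 4 Initial Consonant Epenthesis: no change — [wibigok]
Rule Rule 1 changed 2 position(s).

2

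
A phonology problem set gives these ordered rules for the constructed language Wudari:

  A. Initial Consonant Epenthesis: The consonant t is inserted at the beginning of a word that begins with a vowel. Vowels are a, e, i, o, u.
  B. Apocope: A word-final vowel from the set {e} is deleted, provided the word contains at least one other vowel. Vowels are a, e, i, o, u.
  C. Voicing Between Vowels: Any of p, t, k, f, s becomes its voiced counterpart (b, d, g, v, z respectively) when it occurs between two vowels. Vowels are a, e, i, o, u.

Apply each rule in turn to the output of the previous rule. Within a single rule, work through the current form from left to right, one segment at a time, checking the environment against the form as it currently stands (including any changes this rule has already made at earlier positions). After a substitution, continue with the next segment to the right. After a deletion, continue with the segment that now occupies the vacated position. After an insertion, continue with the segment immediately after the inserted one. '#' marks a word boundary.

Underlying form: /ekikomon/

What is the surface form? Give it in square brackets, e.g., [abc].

[tegigomon]

A Initial Consonant Epenthesis: [ekikomon] → [tekikomon]
B Apocope: no change — [tekikomon]
C Voicing Between Vowels: [tekikomon] → [tegigomon]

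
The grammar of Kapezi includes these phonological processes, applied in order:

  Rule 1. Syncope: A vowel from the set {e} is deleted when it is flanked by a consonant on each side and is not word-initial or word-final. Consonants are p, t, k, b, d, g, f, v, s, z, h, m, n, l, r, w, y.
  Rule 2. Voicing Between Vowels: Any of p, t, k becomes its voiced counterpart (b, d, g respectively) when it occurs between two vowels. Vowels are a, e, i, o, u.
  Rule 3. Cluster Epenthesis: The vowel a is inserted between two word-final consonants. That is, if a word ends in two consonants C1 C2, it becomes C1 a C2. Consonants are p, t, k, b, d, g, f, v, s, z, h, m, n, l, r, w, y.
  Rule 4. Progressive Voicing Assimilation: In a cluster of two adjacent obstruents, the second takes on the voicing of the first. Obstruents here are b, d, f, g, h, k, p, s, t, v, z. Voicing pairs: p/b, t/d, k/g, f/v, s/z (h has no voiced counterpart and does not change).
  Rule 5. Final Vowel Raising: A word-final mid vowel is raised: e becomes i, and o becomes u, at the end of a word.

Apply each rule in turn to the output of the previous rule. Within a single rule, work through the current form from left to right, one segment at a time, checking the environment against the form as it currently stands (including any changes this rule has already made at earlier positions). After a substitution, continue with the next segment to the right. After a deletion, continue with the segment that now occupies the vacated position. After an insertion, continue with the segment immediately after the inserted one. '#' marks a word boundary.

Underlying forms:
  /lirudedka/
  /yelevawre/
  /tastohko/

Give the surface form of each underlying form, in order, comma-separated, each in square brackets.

[liruddga], [ylvawri], [tastohku]

/lirudedka/:
  Rule 1 Syncope: [lirudedka] → [liruddka]
  Rule 2 Voicing Between Vowels: no change — [liruddka]
  Rule 3 Cluster Epenthesis: no change — [liruddka]
  Rule 4 Progressive Voicing Assimilation: [liruddka] → [liruddga]
  Rule 5 Final Vowel Raising: no change — [liruddga]
/yelevawre/:
  Rule 1 Syncope: [yelevawre] → [ylvawre]
  Rule 2 Voicing Between Vowels: no change — [ylvawre]
  Rule 3 Cluster Epenthesis: no change — [ylvawre]
  Rule 4 Progressive Voicing Assimilation: no change — [ylvawre]
  Rule 5 Final Vowel Raising: [ylvawre] → [ylvawri]
/tastohko/:
  Rule 1 Syncope: no change — [tastohko]
  Rule 2 Voicing Between Vowels: no change — [tastohko]
  Rule 3 Cluster Epenthesis: no change — [tastohko]
  Rule 4 Progressive Voicing Assimilation: no change — [tastohko]
  Rule 5 Final Vowel Raising: [tastohko] → [tastohku]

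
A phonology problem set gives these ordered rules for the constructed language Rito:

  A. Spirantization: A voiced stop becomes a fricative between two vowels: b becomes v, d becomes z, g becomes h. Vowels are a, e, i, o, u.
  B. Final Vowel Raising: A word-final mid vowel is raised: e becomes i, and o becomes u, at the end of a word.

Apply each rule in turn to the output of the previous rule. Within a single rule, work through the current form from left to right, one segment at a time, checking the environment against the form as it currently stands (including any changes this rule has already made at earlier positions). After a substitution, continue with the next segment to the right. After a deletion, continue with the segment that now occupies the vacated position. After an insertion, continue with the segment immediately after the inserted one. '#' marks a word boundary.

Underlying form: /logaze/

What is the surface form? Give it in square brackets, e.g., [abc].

[lohazi]

A Spirantization: [logaze] → [lohaze]
B Final Vowel Raising: [lohaze] → [lohazi]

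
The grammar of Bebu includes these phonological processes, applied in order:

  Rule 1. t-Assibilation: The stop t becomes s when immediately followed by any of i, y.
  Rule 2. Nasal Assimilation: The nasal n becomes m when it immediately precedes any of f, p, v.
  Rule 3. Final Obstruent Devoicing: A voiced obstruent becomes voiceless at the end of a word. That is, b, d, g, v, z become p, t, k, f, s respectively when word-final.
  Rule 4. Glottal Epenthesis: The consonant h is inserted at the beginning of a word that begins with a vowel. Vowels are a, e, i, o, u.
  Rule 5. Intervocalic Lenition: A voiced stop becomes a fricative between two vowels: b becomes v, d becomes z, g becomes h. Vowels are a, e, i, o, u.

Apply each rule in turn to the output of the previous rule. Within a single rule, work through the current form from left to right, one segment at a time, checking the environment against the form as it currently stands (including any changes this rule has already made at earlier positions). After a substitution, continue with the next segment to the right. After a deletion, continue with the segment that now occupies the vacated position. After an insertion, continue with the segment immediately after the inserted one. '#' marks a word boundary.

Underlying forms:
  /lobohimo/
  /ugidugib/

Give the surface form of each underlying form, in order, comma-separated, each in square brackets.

/lobohimo/:
  Rule 1 t-Assibilation: no change — [lobohimo]
  Rule 2 Nasal Assimilation: no change — [lobohimo]
  Rule 3 Final Obstruent Devoicing: no change — [lobohimo]
  Rule 4 Glottal Epenthesis: no change — [lobohimo]
  Rule 5 Intervocalic Lenition: [lobohimo] → [lovohimo]
/ugidugib/:
  Rule 1 t-Assibilation: no change — [ugidugib]
  Rule 2 Nasal Assimilation: no change — [ugidugib]
  Rule 3 Final Obstruent Devoicing: [ugidugib] → [ugidugip]
  Rule 4 Glottal Epenthesis: [ugidugip] → [hugidugip]
  Rule 5 Intervocalic Lenition: [hugidugip] → [huhizuhip]

[lovohimo], [huhizuhip]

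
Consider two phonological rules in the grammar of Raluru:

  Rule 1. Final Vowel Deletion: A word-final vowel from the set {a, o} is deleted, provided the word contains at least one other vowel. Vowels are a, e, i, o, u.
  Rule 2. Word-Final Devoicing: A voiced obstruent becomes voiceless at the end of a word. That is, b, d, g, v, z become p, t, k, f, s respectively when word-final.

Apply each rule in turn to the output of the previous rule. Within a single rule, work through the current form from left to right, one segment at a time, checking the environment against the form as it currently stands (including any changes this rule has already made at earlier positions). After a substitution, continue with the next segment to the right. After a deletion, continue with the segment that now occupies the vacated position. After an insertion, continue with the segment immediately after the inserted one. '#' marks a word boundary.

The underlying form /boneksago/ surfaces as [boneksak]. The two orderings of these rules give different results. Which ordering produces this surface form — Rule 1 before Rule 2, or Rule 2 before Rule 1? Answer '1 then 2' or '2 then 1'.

Order 1 then 2:
  1 Final Vowel Deletion: [boneksago] → [boneksag]
  2 Word-Final Devoicing: [boneksag] → [boneksak]
  result: [boneksak]
Order 2 then 1:
  2 Word-Final Devoicing: no change — [boneksago]
  1 Final Vowel Deletion: [boneksago] → [boneksag]
  result: [boneksag]

1 then 2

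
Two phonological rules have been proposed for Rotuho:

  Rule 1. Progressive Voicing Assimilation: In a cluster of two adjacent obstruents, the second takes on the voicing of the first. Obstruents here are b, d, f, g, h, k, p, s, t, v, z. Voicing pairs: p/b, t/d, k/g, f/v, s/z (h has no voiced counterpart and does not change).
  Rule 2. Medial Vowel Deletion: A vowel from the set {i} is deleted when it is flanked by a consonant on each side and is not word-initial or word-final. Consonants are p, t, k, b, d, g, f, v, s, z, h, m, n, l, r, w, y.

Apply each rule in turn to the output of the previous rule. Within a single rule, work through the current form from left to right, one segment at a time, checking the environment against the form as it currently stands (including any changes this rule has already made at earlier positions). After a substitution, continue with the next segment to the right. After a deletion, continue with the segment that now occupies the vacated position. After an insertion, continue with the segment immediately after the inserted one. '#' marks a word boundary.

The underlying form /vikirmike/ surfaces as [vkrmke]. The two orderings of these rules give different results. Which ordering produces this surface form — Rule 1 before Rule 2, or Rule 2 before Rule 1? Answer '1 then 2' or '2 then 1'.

1 then 2

Order 1 then 2:
  1 Progressive Voicing Assimilation: no change — [vikirmike]
  2 Medial Vowel Deletion: [vikirmike] → [vkrmke]
  result: [vkrmke]
Order 2 then 1:
  2 Medial Vowel Deletion: [vikirmike] → [vkrmke]
  1 Progressive Voicing Assimilation: [vkrmke] → [vgrmke]
  result: [vgrmke]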